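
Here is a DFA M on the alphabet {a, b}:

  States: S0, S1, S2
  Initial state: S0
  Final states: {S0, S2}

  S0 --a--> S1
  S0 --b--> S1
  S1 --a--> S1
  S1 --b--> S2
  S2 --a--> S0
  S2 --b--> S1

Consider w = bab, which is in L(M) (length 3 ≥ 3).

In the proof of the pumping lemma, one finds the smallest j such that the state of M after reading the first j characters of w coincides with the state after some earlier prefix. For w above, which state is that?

S1

Run of M on w = b a b:
  step 0: S0  (start)
  step 1: S1  (read b: S0→S1)
  step 2: S1  (read a: S1→S1)   ← first repeat (S1 seen earlier)
  step 3: S2  (read b: S1→S2)

The earliest repeat is at step j = 2: M is in S1, which it already visited at step i = 1.
With |Q| = 3, pigeonhole forces a state repeat no later than step 3; the substring read between the first and second visits to that state can be pumped.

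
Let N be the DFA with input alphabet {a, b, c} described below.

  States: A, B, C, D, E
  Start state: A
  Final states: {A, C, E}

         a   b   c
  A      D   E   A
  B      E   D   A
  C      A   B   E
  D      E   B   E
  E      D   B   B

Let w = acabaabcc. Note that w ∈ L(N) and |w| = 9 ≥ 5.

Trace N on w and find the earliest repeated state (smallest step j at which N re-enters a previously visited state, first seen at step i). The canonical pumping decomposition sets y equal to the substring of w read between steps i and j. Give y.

ca

Run of N on w = a c a b a a b c c:
  step 0: A  (start)
  step 1: D  (read a: A→D)
  step 2: E  (read c: D→E)
  step 3: D  (read a: E→D)   ← first repeat (D seen earlier)
  step 4: B  (read b: D→B)
  step 5: E  (read a: B→E)
  step 6: D  (read a: E→D)
  step 7: B  (read b: D→B)
  step 8: A  (read c: B→A)
  step 9: A  (read c: A→A)

So i = 1, j = 3, giving x = w[0:1] = a, y = w[1:3] = ca, z = w[3:9] = baabcc.
Check: |xy| = 3 ≤ 5 and |y| = 2 ≥ 1. Reading y takes N from D back to D, so every xyⁱz is accepted.
Pumping length from the standard proof: p = 5 (the number of states). The repeated state found above gives |xy| = j ≤ 5 and |y| = j − i ≥ 1.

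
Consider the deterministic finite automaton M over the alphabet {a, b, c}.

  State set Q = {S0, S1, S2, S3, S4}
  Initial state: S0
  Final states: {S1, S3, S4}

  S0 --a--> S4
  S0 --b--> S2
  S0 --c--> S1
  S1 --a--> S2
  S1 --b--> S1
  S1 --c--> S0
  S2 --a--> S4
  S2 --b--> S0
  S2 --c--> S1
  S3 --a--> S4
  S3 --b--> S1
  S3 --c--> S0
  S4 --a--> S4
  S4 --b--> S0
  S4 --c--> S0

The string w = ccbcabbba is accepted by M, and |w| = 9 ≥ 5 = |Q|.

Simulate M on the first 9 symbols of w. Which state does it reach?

Run of M on the first 9 characters of w = c c b c a b b b a:
  step 0: S0  (start)
  step 1: S1  (read c: S0→S1)
  step 2: S0  (read c: S1→S0)
  step 3: S2  (read b: S0→S2)
  step 4: S1  (read c: S2→S1)
  step 5: S2  (read a: S1→S2)
  step 6: S0  (read b: S2→S0)
  step 7: S2  (read b: S0→S2)
  step 8: S0  (read b: S2→S0)
  step 9: S4  (read a: S0→S4)

After reading 9 characters, M is in state S4.

S4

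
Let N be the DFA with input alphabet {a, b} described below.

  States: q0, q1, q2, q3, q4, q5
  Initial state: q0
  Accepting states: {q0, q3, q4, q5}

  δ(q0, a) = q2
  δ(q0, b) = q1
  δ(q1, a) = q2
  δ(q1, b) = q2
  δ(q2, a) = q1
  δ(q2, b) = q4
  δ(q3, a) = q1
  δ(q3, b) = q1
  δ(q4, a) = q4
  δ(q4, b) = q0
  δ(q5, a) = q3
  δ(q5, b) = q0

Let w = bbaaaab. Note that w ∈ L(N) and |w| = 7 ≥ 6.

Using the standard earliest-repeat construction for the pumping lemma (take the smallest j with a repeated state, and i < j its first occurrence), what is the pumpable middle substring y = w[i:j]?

Run of N on w = b b a a a a b:
  step 0: q0  (start)
  step 1: q1  (read b: q0→q1)
  step 2: q2  (read b: q1→q2)
  step 3: q1  (read a: q2→q1)   ← first repeat (q1 seen earlier)
  step 4: q2  (read a: q1→q2)
  step 5: q1  (read a: q2→q1)
  step 6: q2  (read a: q1→q2)
  step 7: q4  (read b: q2→q4)

So i = 1, j = 3, giving x = w[0:1] = b, y = w[1:3] = ba, z = w[3:7] = aaab.
Check: |xy| = 3 ≤ 6 and |y| = 2 ≥ 1. Reading y takes N from q1 back to q1, so every xyⁱz is accepted.

ba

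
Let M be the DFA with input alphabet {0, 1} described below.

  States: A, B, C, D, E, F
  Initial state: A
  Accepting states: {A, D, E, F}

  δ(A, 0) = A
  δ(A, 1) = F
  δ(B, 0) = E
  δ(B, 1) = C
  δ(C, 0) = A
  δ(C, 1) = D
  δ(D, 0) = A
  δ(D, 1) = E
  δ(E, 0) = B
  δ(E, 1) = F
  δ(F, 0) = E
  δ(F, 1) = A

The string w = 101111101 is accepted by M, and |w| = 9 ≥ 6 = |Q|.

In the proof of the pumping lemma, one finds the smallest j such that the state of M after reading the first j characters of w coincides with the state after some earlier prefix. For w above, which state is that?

F

State sequence: A -1-> F -0-> E -1-> F -1-> A -1-> F -1-> A -1-> F -0-> E -1-> F
First repeat at step 3: F was already visited.

The earliest repeat is at step j = 3: M is in F, which it already visited at step i = 1.
The DFA has 6 states, so the proof of the pumping lemma guarantees a repeated state among the first 6+1 visited; the segment between the two visits is the pumpable y.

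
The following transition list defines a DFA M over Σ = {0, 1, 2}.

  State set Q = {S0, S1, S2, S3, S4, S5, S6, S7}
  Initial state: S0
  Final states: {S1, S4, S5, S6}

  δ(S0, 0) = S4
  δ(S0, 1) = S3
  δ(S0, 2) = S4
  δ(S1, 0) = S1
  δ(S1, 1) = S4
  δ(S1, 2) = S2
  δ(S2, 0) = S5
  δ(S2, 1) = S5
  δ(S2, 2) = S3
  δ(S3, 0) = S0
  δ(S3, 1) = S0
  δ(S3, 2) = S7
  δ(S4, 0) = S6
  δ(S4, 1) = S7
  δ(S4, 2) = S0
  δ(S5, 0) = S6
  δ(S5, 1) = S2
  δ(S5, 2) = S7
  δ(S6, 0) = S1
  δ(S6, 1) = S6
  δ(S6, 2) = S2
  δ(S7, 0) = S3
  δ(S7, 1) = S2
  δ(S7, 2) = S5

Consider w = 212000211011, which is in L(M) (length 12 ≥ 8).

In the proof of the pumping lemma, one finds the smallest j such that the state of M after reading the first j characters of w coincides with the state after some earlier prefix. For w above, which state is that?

State sequence: S0 -2-> S4 -1-> S7 -2-> S5 -0-> S6 -0-> S1 -0-> S1 -2-> S2 -1-> S5 -1-> S2 -0-> S5 -1-> S2 -1-> S5
First repeat at step 6: S1 was already visited.

The earliest repeat is at step j = 6: M is in S1, which it already visited at step i = 5.
The DFA has 8 states, so the proof of the pumping lemma guarantees a repeated state among the first 8+1 visited; the segment between the two visits is the pumpable y.

S1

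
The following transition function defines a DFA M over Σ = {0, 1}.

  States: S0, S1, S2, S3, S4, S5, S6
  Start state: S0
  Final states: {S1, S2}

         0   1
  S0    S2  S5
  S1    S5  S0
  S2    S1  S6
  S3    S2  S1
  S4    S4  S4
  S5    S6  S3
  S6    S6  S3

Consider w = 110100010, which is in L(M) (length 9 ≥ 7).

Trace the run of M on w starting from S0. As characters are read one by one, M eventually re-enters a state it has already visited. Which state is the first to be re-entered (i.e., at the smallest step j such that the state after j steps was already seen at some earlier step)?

Run of M on w = 1 1 0 1 0 0 0 1 0:
  step 0: S0  (start)
  step 1: S5  (read 1: S0→S5)
  step 2: S3  (read 1: S5→S3)
  step 3: S2  (read 0: S3→S2)
  step 4: S6  (read 1: S2→S6)
  step 5: S6  (read 0: S6→S6)   ← first repeat (S6 seen earlier)
  step 6: S6  (read 0: S6→S6)
  step 7: S6  (read 0: S6→S6)
  step 8: S3  (read 1: S6→S3)
  step 9: S2  (read 0: S3→S2)

The earliest repeat is at step j = 5: M is in S6, which it already visited at step i = 4.
The DFA has 7 states, so the proof of the pumping lemma guarantees a repeated state among the first 7+1 visited; the segment between the two visits is the pumpable y.

S6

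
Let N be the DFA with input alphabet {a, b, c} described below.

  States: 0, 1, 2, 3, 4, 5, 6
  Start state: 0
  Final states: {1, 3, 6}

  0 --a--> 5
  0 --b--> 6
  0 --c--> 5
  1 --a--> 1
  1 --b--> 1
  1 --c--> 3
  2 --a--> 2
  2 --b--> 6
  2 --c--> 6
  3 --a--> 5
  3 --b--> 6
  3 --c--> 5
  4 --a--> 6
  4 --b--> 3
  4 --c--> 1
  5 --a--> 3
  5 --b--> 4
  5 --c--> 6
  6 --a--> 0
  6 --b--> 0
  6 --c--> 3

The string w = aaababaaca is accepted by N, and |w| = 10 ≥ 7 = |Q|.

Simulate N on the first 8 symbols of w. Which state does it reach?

State sequence: 0 -a-> 5 -a-> 3 -a-> 5 -b-> 4 -a-> 6 -b-> 0 -a-> 5 -a-> 3

After reading 8 characters, N is in state 3.
(This kind of state-tracing is the core of the pumping-lemma construction: with 7 states, pigeonhole forces a repeat within the first 7 steps.)

3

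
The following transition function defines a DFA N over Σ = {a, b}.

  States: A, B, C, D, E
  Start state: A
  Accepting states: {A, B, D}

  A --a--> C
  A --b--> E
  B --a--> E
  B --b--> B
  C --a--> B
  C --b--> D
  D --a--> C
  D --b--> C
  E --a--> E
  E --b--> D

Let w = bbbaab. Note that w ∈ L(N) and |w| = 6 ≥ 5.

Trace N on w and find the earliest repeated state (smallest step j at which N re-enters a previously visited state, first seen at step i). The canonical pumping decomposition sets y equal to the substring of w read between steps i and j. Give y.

Run of N on w = b b b a a b:
  step 0: A  (start)
  step 1: E  (read b: A→E)
  step 2: D  (read b: E→D)
  step 3: C  (read b: D→C)
  step 4: B  (read a: C→B)
  step 5: E  (read a: B→E)   ← first repeat (E seen earlier)
  step 6: D  (read b: E→D)

So i = 1, j = 5, giving x = w[0:1] = b, y = w[1:5] = bbaa, z = w[5:6] = b.
Check: |xy| = 5 ≤ 5 and |y| = 4 ≥ 1. Reading y takes N from E back to E, so every xyⁱz is accepted.
Since N has 5 states, any run of length ≥ 5 visits 5+1 states, so by pigeonhole some state repeats within the first 5 steps — that repeat gives the pumpable loop.

bbaa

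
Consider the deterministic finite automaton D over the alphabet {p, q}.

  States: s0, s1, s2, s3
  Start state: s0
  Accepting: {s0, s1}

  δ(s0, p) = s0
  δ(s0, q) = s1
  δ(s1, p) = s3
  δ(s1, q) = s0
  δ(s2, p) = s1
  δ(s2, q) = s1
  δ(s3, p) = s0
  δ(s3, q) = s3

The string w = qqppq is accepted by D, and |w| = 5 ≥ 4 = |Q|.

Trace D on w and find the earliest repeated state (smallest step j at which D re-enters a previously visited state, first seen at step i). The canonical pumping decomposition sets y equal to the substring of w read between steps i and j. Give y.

Run of D on w = q q p p q:
  step 0: s0  (start)
  step 1: s1  (read q: s0→s1)
  step 2: s0  (read q: s1→s0)   ← first repeat (s0 seen earlier)
  step 3: s0  (read p: s0→s0)
  step 4: s0  (read p: s0→s0)
  step 5: s1  (read q: s0→s1)

So i = 0, j = 2, giving x = w[0:0] = ε, y = w[0:2] = qq, z = w[2:5] = ppq.
Check: |xy| = 2 ≤ 4 and |y| = 2 ≥ 1. Reading y takes D from s0 back to s0, so every xyⁱz is accepted.
The DFA has 4 states, so the proof of the pumping lemma guarantees a repeated state among the first 4+1 visited; the segment between the two visits is the pumpable y.

qq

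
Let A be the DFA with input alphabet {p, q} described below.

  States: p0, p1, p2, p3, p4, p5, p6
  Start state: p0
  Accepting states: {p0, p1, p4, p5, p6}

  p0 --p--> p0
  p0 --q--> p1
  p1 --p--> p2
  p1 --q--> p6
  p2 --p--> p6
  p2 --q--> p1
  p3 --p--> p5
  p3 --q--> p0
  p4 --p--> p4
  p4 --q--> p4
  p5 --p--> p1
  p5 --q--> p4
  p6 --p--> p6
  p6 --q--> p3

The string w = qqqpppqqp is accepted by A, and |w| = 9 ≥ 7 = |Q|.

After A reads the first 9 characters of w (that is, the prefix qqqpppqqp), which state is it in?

State sequence: p0 -q-> p1 -q-> p6 -q-> p3 -p-> p5 -p-> p1 -p-> p2 -q-> p1 -q-> p6 -p-> p6

After reading 9 characters, A is in state p6.
(This kind of state-tracing is the core of the pumping-lemma construction: with 7 states, pigeonhole forces a repeat within the first 7 steps.)

p6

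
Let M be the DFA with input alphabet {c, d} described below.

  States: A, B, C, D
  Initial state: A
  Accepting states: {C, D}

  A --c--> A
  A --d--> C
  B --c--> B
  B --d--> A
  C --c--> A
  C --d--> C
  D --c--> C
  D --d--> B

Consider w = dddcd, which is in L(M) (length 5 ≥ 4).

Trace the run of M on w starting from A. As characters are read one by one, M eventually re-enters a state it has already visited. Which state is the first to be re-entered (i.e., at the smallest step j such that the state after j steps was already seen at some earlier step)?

State sequence: A -d-> C -d-> C -d-> C -c-> A -d-> C
First repeat at step 2: C was already visited.

The earliest repeat is at step j = 2: M is in C, which it already visited at step i = 1.
With |Q| = 4, pigeonhole forces a state repeat no later than step 4; the substring read between the first and second visits to that state can be pumped.

C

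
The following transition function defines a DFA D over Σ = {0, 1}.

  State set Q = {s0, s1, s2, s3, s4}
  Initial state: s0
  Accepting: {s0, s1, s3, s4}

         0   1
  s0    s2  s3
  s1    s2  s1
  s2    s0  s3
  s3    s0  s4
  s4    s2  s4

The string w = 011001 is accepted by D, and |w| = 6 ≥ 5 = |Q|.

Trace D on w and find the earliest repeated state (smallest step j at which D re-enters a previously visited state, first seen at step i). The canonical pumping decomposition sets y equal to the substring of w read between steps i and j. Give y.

110

State sequence: s0 -0-> s2 -1-> s3 -1-> s4 -0-> s2 -0-> s0 -1-> s3
First repeat at step 4: s2 was already visited.

So i = 1, j = 4, giving x = w[0:1] = 0, y = w[1:4] = 110, z = w[4:6] = 01.
Check: |xy| = 4 ≤ 5 and |y| = 3 ≥ 1. Reading y takes D from s2 back to s2, so every xyⁱz is accepted.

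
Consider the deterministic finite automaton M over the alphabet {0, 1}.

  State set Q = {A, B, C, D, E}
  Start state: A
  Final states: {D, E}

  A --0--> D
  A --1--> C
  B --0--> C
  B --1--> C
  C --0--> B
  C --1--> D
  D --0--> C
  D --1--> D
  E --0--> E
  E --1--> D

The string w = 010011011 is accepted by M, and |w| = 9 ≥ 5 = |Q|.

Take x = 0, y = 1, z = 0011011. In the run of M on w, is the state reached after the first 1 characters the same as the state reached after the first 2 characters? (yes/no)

yes

Run of M on the first 2 characters of w = 0 1:
  step 0: A  (start)
  step 1: D  (read 0: A→D)
  step 2: D  (read 1: D→D)

After x (step 1): D. After xy (step 2): D.
They match, so y = 1 drives M around a cycle from D back to itself; pumping y any number of times keeps M in D before reading z, and xyⁱz ∈ L(M) for every i ≥ 0.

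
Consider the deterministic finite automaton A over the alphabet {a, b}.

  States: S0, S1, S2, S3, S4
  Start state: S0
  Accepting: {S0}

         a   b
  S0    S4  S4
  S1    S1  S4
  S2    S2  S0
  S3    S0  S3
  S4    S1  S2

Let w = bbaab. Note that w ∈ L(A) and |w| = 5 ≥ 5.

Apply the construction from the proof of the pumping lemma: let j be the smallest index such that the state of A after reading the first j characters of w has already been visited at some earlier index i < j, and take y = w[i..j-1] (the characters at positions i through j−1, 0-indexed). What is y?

Run of A on w = b b a a b:
  step 0: S0  (start)
  step 1: S4  (read b: S0→S4)
  step 2: S2  (read b: S4→S2)
  step 3: S2  (read a: S2→S2)   ← first repeat (S2 seen earlier)
  step 4: S2  (read a: S2→S2)
  step 5: S0  (read b: S2→S0)

So i = 2, j = 3, giving x = w[0:2] = bb, y = w[2:3] = a, z = w[3:5] = ab.
Check: |xy| = 3 ≤ 5 and |y| = 1 ≥ 1. Reading y takes A from S2 back to S2, so every xyⁱz is accepted.
With |Q| = 5, pigeonhole forces a state repeat no later than step 5; the substring read between the first and second visits to that state can be pumped.

a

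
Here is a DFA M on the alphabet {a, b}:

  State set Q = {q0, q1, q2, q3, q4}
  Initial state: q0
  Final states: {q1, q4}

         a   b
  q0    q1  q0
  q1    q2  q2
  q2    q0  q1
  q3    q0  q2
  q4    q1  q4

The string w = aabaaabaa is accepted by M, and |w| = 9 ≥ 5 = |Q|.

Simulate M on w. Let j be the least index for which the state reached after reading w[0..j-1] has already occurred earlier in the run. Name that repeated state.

q1

Run of M on w = a a b a a a b a a:
  step 0: q0  (start)
  step 1: q1  (read a: q0→q1)
  step 2: q2  (read a: q1→q2)
  step 3: q1  (read b: q2→q1)   ← first repeat (q1 seen earlier)
  step 4: q2  (read a: q1→q2)
  step 5: q0  (read a: q2→q0)
  step 6: q1  (read a: q0→q1)
  step 7: q2  (read b: q1→q2)
  step 8: q0  (read a: q2→q0)
  step 9: q1  (read a: q0→q1)

The earliest repeat is at step j = 3: M is in q1, which it already visited at step i = 1.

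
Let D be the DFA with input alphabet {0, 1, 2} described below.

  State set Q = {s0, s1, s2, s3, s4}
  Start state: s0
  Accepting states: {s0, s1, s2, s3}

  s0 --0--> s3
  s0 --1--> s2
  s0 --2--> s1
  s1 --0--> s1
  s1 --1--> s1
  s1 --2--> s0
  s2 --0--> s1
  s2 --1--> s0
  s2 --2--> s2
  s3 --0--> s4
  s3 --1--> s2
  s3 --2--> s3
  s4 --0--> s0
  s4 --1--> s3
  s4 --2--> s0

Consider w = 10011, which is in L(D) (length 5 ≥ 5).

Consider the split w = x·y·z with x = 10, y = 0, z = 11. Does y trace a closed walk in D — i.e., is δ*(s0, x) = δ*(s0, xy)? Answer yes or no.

yes

State sequence: s0 -1-> s2 -0-> s1 -0-> s1

After x (step 2): s1. After xy (step 3): s1.
They match, so y = 0 drives D around a cycle from s1 back to itself; pumping y any number of times keeps D in s1 before reading z, and xyⁱz ∈ L(D) for every i ≥ 0.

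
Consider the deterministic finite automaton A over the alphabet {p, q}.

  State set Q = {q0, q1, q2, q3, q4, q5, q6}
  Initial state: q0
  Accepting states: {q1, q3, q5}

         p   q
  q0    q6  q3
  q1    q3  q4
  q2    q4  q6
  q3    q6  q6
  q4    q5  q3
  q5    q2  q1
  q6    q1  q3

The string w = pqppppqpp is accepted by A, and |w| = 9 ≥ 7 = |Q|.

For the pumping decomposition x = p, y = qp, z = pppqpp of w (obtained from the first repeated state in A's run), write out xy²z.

xy^2z = p·qp·qp·pppqpp = pqpqppppqpp.
Reading y = qp takes A from q6 back to q6, so after x·y·y the machine is still in q6, and z then leads to the accepting state q1. Hence pqpqppppqpp ∈ L(A).

pqpqppppqpp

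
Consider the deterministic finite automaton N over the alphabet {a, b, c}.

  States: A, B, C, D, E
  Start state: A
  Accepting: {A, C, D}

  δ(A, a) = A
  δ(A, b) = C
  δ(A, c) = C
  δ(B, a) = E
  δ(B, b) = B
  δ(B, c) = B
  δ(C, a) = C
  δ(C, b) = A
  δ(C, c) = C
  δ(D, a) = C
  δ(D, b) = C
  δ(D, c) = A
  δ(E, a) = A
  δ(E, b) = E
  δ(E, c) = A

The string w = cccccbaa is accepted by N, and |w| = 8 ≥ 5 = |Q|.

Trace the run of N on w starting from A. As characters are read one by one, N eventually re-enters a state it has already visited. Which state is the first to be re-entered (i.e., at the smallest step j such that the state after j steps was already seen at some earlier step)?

State sequence: A -c-> C -c-> C -c-> C -c-> C -c-> C -b-> A -a-> A -a-> A
First repeat at step 2: C was already visited.

The earliest repeat is at step j = 2: N is in C, which it already visited at step i = 1.
With |Q| = 5, pigeonhole forces a state repeat no later than step 5; the substring read between the first and second visits to that state can be pumped.

C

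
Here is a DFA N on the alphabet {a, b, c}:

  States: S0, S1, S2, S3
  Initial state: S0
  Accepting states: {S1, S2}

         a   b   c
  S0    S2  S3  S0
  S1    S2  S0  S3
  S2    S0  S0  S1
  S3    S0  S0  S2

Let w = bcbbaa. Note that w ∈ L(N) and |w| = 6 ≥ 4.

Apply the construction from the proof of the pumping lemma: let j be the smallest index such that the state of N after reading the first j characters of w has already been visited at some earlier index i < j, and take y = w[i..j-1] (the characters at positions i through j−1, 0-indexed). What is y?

State sequence: S0 -b-> S3 -c-> S2 -b-> S0 -b-> S3 -a-> S0 -a-> S2
First repeat at step 3: S0 was already visited.

So i = 0, j = 3, giving x = w[0:0] = ε, y = w[0:3] = bcb, z = w[3:6] = baa.
Check: |xy| = 3 ≤ 4 and |y| = 3 ≥ 1. Reading y takes N from S0 back to S0, so every xyⁱz is accepted.

bcb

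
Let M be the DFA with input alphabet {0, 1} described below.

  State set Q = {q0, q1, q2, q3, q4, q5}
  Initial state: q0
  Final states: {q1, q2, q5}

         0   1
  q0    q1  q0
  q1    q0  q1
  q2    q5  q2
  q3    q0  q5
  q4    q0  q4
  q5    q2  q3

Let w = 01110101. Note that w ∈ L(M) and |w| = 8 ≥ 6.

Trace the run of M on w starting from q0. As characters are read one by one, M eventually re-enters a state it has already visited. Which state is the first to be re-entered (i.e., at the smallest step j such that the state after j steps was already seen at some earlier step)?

State sequence: q0 -0-> q1 -1-> q1 -1-> q1 -1-> q1 -0-> q0 -1-> q0 -0-> q1 -1-> q1
First repeat at step 2: q1 was already visited.

The earliest repeat is at step j = 2: M is in q1, which it already visited at step i = 1.

q1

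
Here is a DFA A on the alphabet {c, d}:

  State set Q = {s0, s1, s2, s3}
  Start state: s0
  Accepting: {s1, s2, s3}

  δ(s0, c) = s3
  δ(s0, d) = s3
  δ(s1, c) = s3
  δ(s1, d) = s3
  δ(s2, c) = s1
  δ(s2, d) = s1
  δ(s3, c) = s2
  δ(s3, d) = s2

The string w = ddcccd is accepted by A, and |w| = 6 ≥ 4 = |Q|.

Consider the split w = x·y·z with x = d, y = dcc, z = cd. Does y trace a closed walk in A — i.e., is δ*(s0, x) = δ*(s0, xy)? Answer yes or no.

yes

State sequence: s0 -d-> s3 -d-> s2 -c-> s1 -c-> s3

After x (step 1): s3. After xy (step 4): s3.
They match, so y = dcc drives A around a cycle from s3 back to itself; pumping y any number of times keeps A in s3 before reading z, and xyⁱz ∈ L(A) for every i ≥ 0.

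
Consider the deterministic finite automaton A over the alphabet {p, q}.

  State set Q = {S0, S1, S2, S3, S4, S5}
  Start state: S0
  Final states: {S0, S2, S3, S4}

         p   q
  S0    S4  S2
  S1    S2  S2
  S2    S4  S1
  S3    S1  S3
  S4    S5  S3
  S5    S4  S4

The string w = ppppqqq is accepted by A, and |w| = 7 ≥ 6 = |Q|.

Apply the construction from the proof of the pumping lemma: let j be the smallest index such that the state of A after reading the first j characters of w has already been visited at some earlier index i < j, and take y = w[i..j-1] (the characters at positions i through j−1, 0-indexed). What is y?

pp

Run of A on w = p p p p q q q:
  step 0: S0  (start)
  step 1: S4  (read p: S0→S4)
  step 2: S5  (read p: S4→S5)
  step 3: S4  (read p: S5→S4)   ← first repeat (S4 seen earlier)
  step 4: S5  (read p: S4→S5)
  step 5: S4  (read q: S5→S4)
  step 6: S3  (read q: S4→S3)
  step 7: S3  (read q: S3→S3)

So i = 1, j = 3, giving x = w[0:1] = p, y = w[1:3] = pp, z = w[3:7] = pqqq.
Check: |xy| = 3 ≤ 6 and |y| = 2 ≥ 1. Reading y takes A from S4 back to S4, so every xyⁱz is accepted.
Since A has 6 states, any run of length ≥ 6 visits 6+1 states, so by pigeonhole some state repeats within the first 6 steps — that repeat gives the pumpable loop.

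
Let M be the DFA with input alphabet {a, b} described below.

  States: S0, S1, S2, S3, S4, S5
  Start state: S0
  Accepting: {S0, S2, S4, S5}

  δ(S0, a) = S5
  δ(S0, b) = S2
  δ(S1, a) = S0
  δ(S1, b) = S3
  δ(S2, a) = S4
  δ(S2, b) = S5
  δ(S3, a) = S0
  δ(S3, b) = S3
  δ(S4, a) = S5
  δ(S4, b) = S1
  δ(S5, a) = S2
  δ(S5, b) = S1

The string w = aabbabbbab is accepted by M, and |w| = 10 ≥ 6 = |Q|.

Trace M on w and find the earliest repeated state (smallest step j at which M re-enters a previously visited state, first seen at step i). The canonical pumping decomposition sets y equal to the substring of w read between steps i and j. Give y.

Run of M on w = a a b b a b b b a b:
  step 0: S0  (start)
  step 1: S5  (read a: S0→S5)
  step 2: S2  (read a: S5→S2)
  step 3: S5  (read b: S2→S5)   ← first repeat (S5 seen earlier)
  step 4: S1  (read b: S5→S1)
  step 5: S0  (read a: S1→S0)
  step 6: S2  (read b: S0→S2)
  step 7: S5  (read b: S2→S5)
  step 8: S1  (read b: S5→S1)
  step 9: S0  (read a: S1→S0)
  step 10: S2  (read b: S0→S2)

So i = 1, j = 3, giving x = w[0:1] = a, y = w[1:3] = ab, z = w[3:10] = babbbab.
Check: |xy| = 3 ≤ 6 and |y| = 2 ≥ 1. Reading y takes M from S5 back to S5, so every xyⁱz is accepted.
The DFA has 6 states, so the proof of the pumping lemma guarantees a repeated state among the first 6+1 visited; the segment between the two visits is the pumpable y.

ab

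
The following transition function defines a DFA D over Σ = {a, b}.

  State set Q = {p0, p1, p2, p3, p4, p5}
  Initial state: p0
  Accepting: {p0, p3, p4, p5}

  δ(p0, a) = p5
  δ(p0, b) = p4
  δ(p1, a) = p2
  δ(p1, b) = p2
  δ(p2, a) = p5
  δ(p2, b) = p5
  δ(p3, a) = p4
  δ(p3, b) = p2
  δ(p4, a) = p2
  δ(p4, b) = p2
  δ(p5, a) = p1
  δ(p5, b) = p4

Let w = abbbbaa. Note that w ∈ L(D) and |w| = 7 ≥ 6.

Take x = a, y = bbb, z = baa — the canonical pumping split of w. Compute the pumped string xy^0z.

abaa

xy⁰z = xz = a·baa = abaa.
Reading y = bbb takes D from p5 back to p5, so after x the machine is still in p5, and z then leads to the accepting state p5. Hence abaa ∈ L(D).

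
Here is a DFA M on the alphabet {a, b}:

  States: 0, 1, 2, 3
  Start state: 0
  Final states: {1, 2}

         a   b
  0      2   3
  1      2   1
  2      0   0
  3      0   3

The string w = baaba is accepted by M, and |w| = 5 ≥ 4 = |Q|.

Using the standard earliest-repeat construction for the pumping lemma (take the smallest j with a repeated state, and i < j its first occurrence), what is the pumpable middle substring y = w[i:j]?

ba

State sequence: 0 -b-> 3 -a-> 0 -a-> 2 -b-> 0 -a-> 2
First repeat at step 2: 0 was already visited.

So i = 0, j = 2, giving x = w[0:0] = ε, y = w[0:2] = ba, z = w[2:5] = aba.
Check: |xy| = 2 ≤ 4 and |y| = 2 ≥ 1. Reading y takes M from 0 back to 0, so every xyⁱz is accepted.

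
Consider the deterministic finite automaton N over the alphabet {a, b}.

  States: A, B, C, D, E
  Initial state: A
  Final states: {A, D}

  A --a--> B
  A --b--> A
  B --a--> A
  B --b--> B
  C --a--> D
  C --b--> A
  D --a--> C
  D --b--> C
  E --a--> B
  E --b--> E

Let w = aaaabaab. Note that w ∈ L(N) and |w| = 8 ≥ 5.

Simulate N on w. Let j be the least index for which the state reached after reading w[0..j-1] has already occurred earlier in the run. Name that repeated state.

State sequence: A -a-> B -a-> A -a-> B -a-> A -b-> A -a-> B -a-> A -b-> A
First repeat at step 2: A was already visited.

The earliest repeat is at step j = 2: N is in A, which it already visited at step i = 0.
The DFA has 5 states, so the proof of the pumping lemma guarantees a repeated state among the first 5+1 visited; the segment between the two visits is the pumpable y.

A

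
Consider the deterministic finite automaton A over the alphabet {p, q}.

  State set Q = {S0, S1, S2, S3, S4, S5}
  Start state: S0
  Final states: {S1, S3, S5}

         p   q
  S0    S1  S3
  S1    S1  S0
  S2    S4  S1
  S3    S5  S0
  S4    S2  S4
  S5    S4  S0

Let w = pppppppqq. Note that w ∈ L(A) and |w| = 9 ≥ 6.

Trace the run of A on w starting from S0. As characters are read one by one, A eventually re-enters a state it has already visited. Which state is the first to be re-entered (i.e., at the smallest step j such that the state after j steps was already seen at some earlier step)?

State sequence: S0 -p-> S1 -p-> S1 -p-> S1 -p-> S1 -p-> S1 -p-> S1 -p-> S1 -q-> S0 -q-> S3
First repeat at step 2: S1 was already visited.

The earliest repeat is at step j = 2: A is in S1, which it already visited at step i = 1.
Since A has 6 states, any run of length ≥ 6 visits 6+1 states, so by pigeonhole some state repeats within the first 6 steps — that repeat gives the pumpable loop.

S1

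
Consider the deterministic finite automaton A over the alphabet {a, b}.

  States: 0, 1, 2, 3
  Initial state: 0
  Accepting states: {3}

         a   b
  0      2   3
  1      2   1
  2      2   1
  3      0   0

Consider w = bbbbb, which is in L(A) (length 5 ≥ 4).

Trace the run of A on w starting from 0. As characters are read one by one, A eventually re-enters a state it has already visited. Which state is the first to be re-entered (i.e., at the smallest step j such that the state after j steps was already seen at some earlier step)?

Run of A on w = b b b b b:
  step 0: 0  (start)
  step 1: 3  (read b: 0→3)
  step 2: 0  (read b: 3→0)   ← first repeat (0 seen earlier)
  step 3: 3  (read b: 0→3)
  step 4: 0  (read b: 3→0)
  step 5: 3  (read b: 0→3)

The earliest repeat is at step j = 2: A is in 0, which it already visited at step i = 0.
Since A has 4 states, any run of length ≥ 4 visits 4+1 states, so by pigeonhole some state repeats within the first 4 steps — that repeat gives the pumpable loop.

0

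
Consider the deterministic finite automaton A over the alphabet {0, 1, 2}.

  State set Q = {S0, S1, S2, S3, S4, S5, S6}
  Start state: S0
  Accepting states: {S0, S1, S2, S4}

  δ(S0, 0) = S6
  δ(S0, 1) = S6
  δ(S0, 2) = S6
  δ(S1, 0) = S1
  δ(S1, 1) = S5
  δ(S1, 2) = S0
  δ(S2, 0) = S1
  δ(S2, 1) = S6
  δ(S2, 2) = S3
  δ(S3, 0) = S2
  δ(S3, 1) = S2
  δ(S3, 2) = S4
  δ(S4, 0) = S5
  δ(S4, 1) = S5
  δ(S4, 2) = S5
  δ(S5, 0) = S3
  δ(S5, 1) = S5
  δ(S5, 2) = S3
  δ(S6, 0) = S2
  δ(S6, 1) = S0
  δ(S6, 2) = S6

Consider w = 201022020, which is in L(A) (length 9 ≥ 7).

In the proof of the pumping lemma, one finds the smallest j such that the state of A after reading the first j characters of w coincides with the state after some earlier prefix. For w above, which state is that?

Run of A on w = 2 0 1 0 2 2 0 2 0:
  step 0: S0  (start)
  step 1: S6  (read 2: S0→S6)
  step 2: S2  (read 0: S6→S2)
  step 3: S6  (read 1: S2→S6)   ← first repeat (S6 seen earlier)
  step 4: S2  (read 0: S6→S2)
  step 5: S3  (read 2: S2→S3)
  step 6: S4  (read 2: S3→S4)
  step 7: S5  (read 0: S4→S5)
  step 8: S3  (read 2: S5→S3)
  step 9: S2  (read 0: S3→S2)

The earliest repeat is at step j = 3: A is in S6, which it already visited at step i = 1.

S6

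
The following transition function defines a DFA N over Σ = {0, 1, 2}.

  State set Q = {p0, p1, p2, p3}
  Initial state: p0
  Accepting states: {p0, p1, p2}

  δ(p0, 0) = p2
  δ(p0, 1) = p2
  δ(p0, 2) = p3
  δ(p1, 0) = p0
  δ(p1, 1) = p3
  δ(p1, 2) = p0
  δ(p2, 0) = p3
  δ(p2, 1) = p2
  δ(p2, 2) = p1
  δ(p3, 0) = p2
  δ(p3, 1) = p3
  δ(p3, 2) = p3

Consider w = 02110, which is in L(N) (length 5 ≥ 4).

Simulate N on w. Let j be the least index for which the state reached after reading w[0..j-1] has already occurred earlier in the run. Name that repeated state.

State sequence: p0 -0-> p2 -2-> p1 -1-> p3 -1-> p3 -0-> p2
First repeat at step 4: p3 was already visited.

The earliest repeat is at step j = 4: N is in p3, which it already visited at step i = 3.
Since N has 4 states, any run of length ≥ 4 visits 4+1 states, so by pigeonhole some state repeats within the first 4 steps — that repeat gives the pumpable loop.

p3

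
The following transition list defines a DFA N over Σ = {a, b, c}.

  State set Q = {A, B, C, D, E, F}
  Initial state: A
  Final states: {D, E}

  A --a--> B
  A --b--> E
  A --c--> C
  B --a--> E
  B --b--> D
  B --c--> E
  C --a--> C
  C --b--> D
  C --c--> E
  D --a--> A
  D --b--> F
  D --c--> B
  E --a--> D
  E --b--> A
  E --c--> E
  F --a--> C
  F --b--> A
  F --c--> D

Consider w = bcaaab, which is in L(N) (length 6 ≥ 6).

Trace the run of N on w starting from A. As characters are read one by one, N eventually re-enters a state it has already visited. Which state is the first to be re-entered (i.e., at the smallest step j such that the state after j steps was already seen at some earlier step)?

Run of N on w = b c a a a b:
  step 0: A  (start)
  step 1: E  (read b: A→E)
  step 2: E  (read c: E→E)   ← first repeat (E seen earlier)
  step 3: D  (read a: E→D)
  step 4: A  (read a: D→A)
  step 5: B  (read a: A→B)
  step 6: D  (read b: B→D)

The earliest repeat is at step j = 2: N is in E, which it already visited at step i = 1.
Pumping length from the standard proof: p = 6 (the number of states). The repeated state found above gives |xy| = j ≤ 6 and |y| = j − i ≥ 1.

E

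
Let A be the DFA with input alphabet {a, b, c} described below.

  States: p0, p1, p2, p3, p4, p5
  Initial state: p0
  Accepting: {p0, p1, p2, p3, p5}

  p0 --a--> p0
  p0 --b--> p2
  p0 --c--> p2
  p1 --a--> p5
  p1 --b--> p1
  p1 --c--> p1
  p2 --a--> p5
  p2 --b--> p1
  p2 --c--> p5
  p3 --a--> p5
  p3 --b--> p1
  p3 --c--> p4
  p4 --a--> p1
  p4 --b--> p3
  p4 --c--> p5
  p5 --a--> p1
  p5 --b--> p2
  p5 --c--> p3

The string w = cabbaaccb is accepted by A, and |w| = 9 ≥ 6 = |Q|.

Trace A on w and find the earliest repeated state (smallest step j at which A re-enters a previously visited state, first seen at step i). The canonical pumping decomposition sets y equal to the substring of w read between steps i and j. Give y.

Run of A on w = c a b b a a c c b:
  step 0: p0  (start)
  step 1: p2  (read c: p0→p2)
  step 2: p5  (read a: p2→p5)
  step 3: p2  (read b: p5→p2)   ← first repeat (p2 seen earlier)
  step 4: p1  (read b: p2→p1)
  step 5: p5  (read a: p1→p5)
  step 6: p1  (read a: p5→p1)
  step 7: p1  (read c: p1→p1)
  step 8: p1  (read c: p1→p1)
  step 9: p1  (read b: p1→p1)

So i = 1, j = 3, giving x = w[0:1] = c, y = w[1:3] = ab, z = w[3:9] = baaccb.
Check: |xy| = 3 ≤ 6 and |y| = 2 ≥ 1. Reading y takes A from p2 back to p2, so every xyⁱz is accepted.
With |Q| = 6, pigeonhole forces a state repeat no later than step 6; the substring read between the first and second visits to that state can be pumped.

ab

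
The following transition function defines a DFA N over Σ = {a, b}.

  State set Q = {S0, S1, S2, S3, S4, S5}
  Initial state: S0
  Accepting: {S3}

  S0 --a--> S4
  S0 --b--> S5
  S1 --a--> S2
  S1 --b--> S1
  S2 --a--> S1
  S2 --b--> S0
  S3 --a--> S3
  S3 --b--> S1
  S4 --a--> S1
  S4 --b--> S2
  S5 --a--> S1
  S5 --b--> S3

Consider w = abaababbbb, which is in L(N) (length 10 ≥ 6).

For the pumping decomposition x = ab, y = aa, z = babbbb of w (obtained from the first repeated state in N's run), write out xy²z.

abaaaababbbb

xy^2z = ab·aa·aa·babbbb = abaaaababbbb.
Reading y = aa takes N from S2 back to S2, so after x·y·y the machine is still in S2, and z then leads to the accepting state S3. Hence abaaaababbbb ∈ L(N).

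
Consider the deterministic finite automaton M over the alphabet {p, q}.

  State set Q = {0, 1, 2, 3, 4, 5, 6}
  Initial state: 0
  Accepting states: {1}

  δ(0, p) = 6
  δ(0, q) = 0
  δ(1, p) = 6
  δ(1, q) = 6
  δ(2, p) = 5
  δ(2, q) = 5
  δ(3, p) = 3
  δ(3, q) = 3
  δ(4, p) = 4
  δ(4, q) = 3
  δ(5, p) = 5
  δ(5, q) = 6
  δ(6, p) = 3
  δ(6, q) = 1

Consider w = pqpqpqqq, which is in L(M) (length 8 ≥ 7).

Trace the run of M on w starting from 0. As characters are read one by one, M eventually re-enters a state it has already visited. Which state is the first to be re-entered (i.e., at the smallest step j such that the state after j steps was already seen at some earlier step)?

6

State sequence: 0 -p-> 6 -q-> 1 -p-> 6 -q-> 1 -p-> 6 -q-> 1 -q-> 6 -q-> 1
First repeat at step 3: 6 was already visited.

The earliest repeat is at step j = 3: M is in 6, which it already visited at step i = 1.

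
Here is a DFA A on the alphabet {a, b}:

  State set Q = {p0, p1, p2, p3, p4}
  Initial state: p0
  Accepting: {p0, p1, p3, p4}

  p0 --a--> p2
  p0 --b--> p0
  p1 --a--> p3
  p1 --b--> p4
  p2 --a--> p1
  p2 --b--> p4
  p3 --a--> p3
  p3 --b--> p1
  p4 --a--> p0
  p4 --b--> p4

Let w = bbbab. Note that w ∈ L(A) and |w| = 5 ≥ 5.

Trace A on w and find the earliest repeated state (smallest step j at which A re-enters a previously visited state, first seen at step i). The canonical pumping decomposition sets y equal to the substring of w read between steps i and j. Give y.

Run of A on w = b b b a b:
  step 0: p0  (start)
  step 1: p0  (read b: p0→p0)   ← first repeat (p0 seen earlier)
  step 2: p0  (read b: p0→p0)
  step 3: p0  (read b: p0→p0)
  step 4: p2  (read a: p0→p2)
  step 5: p4  (read b: p2→p4)

So i = 0, j = 1, giving x = w[0:0] = ε, y = w[0:1] = b, z = w[1:5] = bbab.
Check: |xy| = 1 ≤ 5 and |y| = 1 ≥ 1. Reading y takes A from p0 back to p0, so every xyⁱz is accepted.
The DFA has 5 states, so the proof of the pumping lemma guarantees a repeated state among the first 5+1 visited; the segment between the two visits is the pumpable y.

b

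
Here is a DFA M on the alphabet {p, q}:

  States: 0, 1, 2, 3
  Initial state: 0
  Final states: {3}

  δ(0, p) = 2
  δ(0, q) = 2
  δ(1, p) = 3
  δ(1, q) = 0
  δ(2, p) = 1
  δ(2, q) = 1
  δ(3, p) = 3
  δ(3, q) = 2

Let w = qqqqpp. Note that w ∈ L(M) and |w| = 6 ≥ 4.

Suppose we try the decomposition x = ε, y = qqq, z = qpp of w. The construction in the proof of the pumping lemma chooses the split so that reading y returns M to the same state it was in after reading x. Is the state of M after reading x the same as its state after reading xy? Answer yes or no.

State sequence: 0 -q-> 2 -q-> 1 -q-> 0

After x (step 0): 0. After xy (step 3): 0.
They match, so y = qqq drives M around a cycle from 0 back to itself; pumping y any number of times keeps M in 0 before reading z, and xyⁱz ∈ L(M) for every i ≥ 0.

yes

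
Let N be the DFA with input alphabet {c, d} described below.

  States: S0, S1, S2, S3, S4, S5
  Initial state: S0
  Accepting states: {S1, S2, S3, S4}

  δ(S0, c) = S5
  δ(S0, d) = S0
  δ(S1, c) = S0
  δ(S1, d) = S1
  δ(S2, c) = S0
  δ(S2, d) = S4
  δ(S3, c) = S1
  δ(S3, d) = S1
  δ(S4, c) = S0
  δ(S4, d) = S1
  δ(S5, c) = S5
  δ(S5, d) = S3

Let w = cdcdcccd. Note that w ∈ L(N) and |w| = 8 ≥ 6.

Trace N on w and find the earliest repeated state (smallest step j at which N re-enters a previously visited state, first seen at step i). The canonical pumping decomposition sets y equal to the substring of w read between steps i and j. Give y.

d

Run of N on w = c d c d c c c d:
  step 0: S0  (start)
  step 1: S5  (read c: S0→S5)
  step 2: S3  (read d: S5→S3)
  step 3: S1  (read c: S3→S1)
  step 4: S1  (read d: S1→S1)   ← first repeat (S1 seen earlier)
  step 5: S0  (read c: S1→S0)
  step 6: S5  (read c: S0→S5)
  step 7: S5  (read c: S5→S5)
  step 8: S3  (read d: S5→S3)

So i = 3, j = 4, giving x = w[0:3] = cdc, y = w[3:4] = d, z = w[4:8] = cccd.
Check: |xy| = 4 ≤ 6 and |y| = 1 ≥ 1. Reading y takes N from S1 back to S1, so every xyⁱz is accepted.
Since N has 6 states, any run of length ≥ 6 visits 6+1 states, so by pigeonhole some state repeats within the first 6 steps — that repeat gives the pumpable loop.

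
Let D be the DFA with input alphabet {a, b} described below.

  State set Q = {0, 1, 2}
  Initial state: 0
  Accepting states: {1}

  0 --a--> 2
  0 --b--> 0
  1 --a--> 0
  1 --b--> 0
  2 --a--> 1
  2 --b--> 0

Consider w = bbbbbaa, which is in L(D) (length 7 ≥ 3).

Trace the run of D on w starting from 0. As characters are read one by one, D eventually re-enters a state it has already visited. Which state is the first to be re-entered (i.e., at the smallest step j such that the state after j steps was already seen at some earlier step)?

0

Run of D on w = b b b b b a a:
  step 0: 0  (start)
  step 1: 0  (read b: 0→0)   ← first repeat (0 seen earlier)
  step 2: 0  (read b: 0→0)
  step 3: 0  (read b: 0→0)
  step 4: 0  (read b: 0→0)
  step 5: 0  (read b: 0→0)
  step 6: 2  (read a: 0→2)
  step 7: 1  (read a: 2→1)

The earliest repeat is at step j = 1: D is in 0, which it already visited at step i = 0.
The DFA has 3 states, so the proof of the pumping lemma guarantees a repeated state among the first 3+1 visited; the segment between the two visits is the pumpable y.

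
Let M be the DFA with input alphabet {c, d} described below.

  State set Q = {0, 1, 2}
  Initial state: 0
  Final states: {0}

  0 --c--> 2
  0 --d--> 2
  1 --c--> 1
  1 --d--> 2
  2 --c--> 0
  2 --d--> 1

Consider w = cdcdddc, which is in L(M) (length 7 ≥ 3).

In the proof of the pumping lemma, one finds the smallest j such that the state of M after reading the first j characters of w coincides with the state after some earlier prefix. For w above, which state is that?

Run of M on w = c d c d d d c:
  step 0: 0  (start)
  step 1: 2  (read c: 0→2)
  step 2: 1  (read d: 2→1)
  step 3: 1  (read c: 1→1)   ← first repeat (1 seen earlier)
  step 4: 2  (read d: 1→2)
  step 5: 1  (read d: 2→1)
  step 6: 2  (read d: 1→2)
  step 7: 0  (read c: 2→0)

The earliest repeat is at step j = 3: M is in 1, which it already visited at step i = 2.
Pumping length from the standard proof: p = 3 (the number of states). The repeated state found above gives |xy| = j ≤ 3 and |y| = j − i ≥ 1.

1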